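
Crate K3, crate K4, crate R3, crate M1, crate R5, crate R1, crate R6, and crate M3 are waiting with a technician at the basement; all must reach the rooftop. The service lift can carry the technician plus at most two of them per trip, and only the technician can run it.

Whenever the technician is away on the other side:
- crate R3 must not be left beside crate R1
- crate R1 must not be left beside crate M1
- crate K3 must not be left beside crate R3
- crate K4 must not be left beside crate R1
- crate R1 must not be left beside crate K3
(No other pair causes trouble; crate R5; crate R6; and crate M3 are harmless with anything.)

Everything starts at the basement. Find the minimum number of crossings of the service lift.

13

Counting alone: the technician can take at most 2 across per trip to the rooftop, so moving all 8 needs at least 4 loaded trips out, with a return between consecutive ones — at least 7 crossings.
The safety rule pushes this higher. Following every safe sequence of crossings, the most of the 8 that can be at the rooftop as the service lift arrives there on crossings 7, 9, 11 is 5, 6, 7 respectively — never all 8.
So no plan with fewer than 13 crossings exists, and this one achieves 13:
1. Technician goes to the rooftop with crate K3 and crate R1.
2. Technician goes back to the basement with crate K3.
3. Technician goes to the rooftop with crate K3 and crate K4.
4. Technician goes back to the basement with crate R1.
5. Technician goes to the rooftop with crate M1 and crate R3.
6. Technician goes back to the basement with crate K3.
7. Technician goes to the rooftop with crate K3 and crate R5.
8. Technician goes back to the basement with crate K3.
9. Technician goes to the rooftop with crate K3 and crate R6.
10. Technician goes back to the basement with crate K3.
11. Technician goes to the rooftop with crate K3 and crate M3.
12. Technician goes back to the basement with crate K3.
13. Technician goes to the rooftop with crate K3 and crate R1.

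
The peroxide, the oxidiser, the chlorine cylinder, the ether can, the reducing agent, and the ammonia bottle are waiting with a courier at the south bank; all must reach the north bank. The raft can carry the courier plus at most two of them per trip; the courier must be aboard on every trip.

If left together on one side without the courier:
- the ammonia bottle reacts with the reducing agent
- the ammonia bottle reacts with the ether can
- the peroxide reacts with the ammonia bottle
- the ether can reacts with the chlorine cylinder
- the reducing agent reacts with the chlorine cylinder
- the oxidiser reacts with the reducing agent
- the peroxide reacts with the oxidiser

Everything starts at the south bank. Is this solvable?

No

Whatever the first load, the items left behind include a forbidden pair without the courier. No opening move is safe, so no plan exists.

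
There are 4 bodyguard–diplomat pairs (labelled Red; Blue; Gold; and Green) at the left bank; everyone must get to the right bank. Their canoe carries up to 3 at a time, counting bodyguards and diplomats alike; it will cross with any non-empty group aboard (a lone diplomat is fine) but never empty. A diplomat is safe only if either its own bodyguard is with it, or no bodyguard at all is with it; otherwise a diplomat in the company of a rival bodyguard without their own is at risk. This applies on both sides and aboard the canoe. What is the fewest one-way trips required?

9

Counting alone: each trip to the right bank takes at most 3 across and each return brings at least 1 back, so after t trips out (and t−1 returns) at most 3t − (t−1) of the 8 are across; that first reaches 8 at t = 4, so at least 7 crossings are needed.
The safety rule pushes this higher. Following every safe sequence of crossings, the most of the 8 that can be at the right bank as the canoe arrives there on crossing 7 is 7 — never all 8.
So no plan with fewer than 9 crossings exists, and this one achieves 9:
1. bodyguard Red and diplomat Red cross → the right bank.
2. bodyguard Red crosses ← the left bank.
3. bodyguard Blue, bodyguard Red, and diplomat Blue cross → the right bank.
4. bodyguard Red and diplomat Red cross ← the left bank.
5. bodyguard Gold, bodyguard Green, and bodyguard Red cross → the right bank.
6. diplomat Blue crosses ← the left bank.
7. diplomat Blue and diplomat Red cross → the right bank.
8. diplomat Red crosses ← the left bank.
9. diplomat Gold, diplomat Green, and diplomat Red cross → the right bank.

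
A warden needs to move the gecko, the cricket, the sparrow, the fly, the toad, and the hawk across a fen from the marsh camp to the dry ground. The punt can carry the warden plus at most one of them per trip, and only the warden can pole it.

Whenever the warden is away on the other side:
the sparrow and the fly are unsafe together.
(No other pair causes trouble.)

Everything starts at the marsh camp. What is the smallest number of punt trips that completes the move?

11

Counting alone: the warden can take at most 1 across per trip to the dry ground, so moving all 6 needs at least 6 loaded trips out, with a return between consecutive ones — at least 11 crossings.
The plan below uses exactly 11 crossings, so it is optimal:
1. Warden goes to the dry ground with the sparrow.  [the marsh camp: the cricket, the fly, the gecko, the hawk, the toad | the dry ground: the sparrow]
2. Warden goes back to the marsh camp alone.  [the marsh camp: the cricket, the fly, the gecko, the hawk, the toad | the dry ground: the sparrow]
3. Warden goes to the dry ground with the gecko.  [the marsh camp: the cricket, the fly, the hawk, the toad | the dry ground: the gecko, the sparrow]
4. Warden goes back to the marsh camp alone.  [the marsh camp: the cricket, the fly, the hawk, the toad | the dry ground: the gecko, the sparrow]
5. Warden goes to the dry ground with the cricket.  [the marsh camp: the fly, the hawk, the toad | the dry ground: the cricket, the gecko, the sparrow]
6. Warden goes back to the marsh camp alone.  [the marsh camp: the fly, the hawk, the toad | the dry ground: the cricket, the gecko, the sparrow]
7. Warden goes to the dry ground with the toad.  [the marsh camp: the fly, the hawk | the dry ground: the cricket, the gecko, the sparrow, the toad]
8. Warden goes back to the marsh camp alone.  [the marsh camp: the fly, the hawk | the dry ground: the cricket, the gecko, the sparrow, the toad]
9. Warden goes to the dry ground with the hawk.  [the marsh camp: the fly | the dry ground: the cricket, the gecko, the hawk, the sparrow, the toad]
10. Warden goes back to the marsh camp alone.  [the marsh camp: the fly | the dry ground: the cricket, the gecko, the hawk, the sparrow, the toad]
11. Warden goes to the dry ground with the fly.  [the marsh camp: — | the dry ground: the cricket, the fly, the gecko, the hawk, the sparrow, the toad]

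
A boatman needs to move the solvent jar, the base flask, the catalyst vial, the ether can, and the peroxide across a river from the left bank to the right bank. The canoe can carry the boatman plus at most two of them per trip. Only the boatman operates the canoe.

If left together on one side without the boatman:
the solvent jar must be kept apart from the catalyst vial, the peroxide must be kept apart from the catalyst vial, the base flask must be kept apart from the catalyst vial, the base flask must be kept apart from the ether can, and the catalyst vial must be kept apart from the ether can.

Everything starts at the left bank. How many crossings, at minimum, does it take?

7

Counting alone: the boatman can take at most 2 across per trip to the right bank, so moving all 5 needs at least 3 loaded trips out, with a return between consecutive ones — at least 5 crossings.
The safety rule pushes this higher. Following every safe sequence of crossings, the most of the 5 that can be at the right bank as the canoe arrives there on crossing 5 is 4 — never all 5.
So no plan with fewer than 7 crossings exists, and this one achieves 7:
1. Boatman goes to the right bank with the base flask and the catalyst vial.
2. Boatman goes back to the left bank with the base flask.
3. Boatman goes to the right bank with the base flask and the solvent jar.
4. Boatman goes back to the left bank with the catalyst vial.
5. Boatman goes to the right bank with the catalyst vial and the peroxide.
6. Boatman goes back to the left bank with the catalyst vial.
7. Boatman goes to the right bank with the catalyst vial and the ether can.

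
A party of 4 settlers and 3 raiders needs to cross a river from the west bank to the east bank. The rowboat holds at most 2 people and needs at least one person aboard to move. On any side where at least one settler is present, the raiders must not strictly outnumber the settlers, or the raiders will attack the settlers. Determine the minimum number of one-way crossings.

Counting alone: each trip to the east bank takes at most 2 across and each return brings at least 1 back, so after t trips out (and t−1 returns) at most 2t − (t−1) of the 7 are across; that first reaches 7 at t = 6, so at least 11 crossings are needed.
The plan below uses exactly 11 crossings, so it is optimal:
1. 2 raiders → the east bank.  (the west bank: 4S 1R; the east bank: 0S 2R)
2. 1 raider ← the west bank.  (the west bank: 4S 2R; the east bank: 0S 1R)
3. 2 raiders → the east bank.  (the west bank: 4S 0R; the east bank: 0S 3R)
4. 1 raider ← the west bank.  (the west bank: 4S 1R; the east bank: 0S 2R)
5. 2 settlers → the east bank.  (the west bank: 2S 1R; the east bank: 2S 2R)
6. 1 raider ← the west bank.  (the west bank: 2S 2R; the east bank: 2S 1R)
7. 1 settler and 1 raider → the east bank.  (the west bank: 1S 1R; the east bank: 3S 2R)
8. 1 settler ← the west bank.  (the west bank: 2S 1R; the east bank: 2S 2R)
9. 1 settler and 1 raider → the east bank.  (the west bank: 1S 0R; the east bank: 3S 3R)
10. 1 raider ← the west bank.  (the west bank: 1S 1R; the east bank: 3S 2R)
11. 1 settler and 1 raider → the east bank.  (the west bank: 0S 0R; the east bank: 4S 3R)

11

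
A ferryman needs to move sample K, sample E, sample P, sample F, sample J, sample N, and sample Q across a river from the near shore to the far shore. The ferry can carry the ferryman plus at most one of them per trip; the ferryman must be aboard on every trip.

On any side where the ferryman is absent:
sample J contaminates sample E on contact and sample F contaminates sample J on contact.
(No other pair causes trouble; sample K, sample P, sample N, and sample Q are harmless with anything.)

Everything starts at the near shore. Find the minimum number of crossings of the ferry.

Counting alone: the ferryman can take at most 1 across per trip to the far shore, so moving all 7 needs at least 7 loaded trips out, with a return between consecutive ones — at least 13 crossings.
The safety rule pushes this higher. Following every safe sequence of crossings, the most of the 7 that can be at the far shore as the ferry arrives there on crossing 13 is 6 — never all 7.
So no plan with fewer than 15 crossings exists, and this one achieves 15:
1. Ferryman goes to the far shore with sample J.  [the near shore: sample E, sample F, sample K, sample N, sample P, sample Q | the far shore: sample J]
2. Ferryman goes back to the near shore alone.  [the near shore: sample E, sample F, sample K, sample N, sample P, sample Q | the far shore: sample J]
3. Ferryman goes to the far shore with sample K.  [the near shore: sample E, sample F, sample N, sample P, sample Q | the far shore: sample J, sample K]
4. Ferryman goes back to the near shore alone.  [the near shore: sample E, sample F, sample N, sample P, sample Q | the far shore: sample J, sample K]
5. Ferryman goes to the far shore with sample E.  [the near shore: sample F, sample N, sample P, sample Q | the far shore: sample E, sample J, sample K]
6. Ferryman goes back to the near shore with sample J.  [the near shore: sample F, sample J, sample N, sample P, sample Q | the far shore: sample E, sample K]
7. Ferryman goes to the far shore with sample F.  [the near shore: sample J, sample N, sample P, sample Q | the far shore: sample E, sample F, sample K]
8. Ferryman goes back to the near shore alone.  [the near shore: sample J, sample N, sample P, sample Q | the far shore: sample E, sample F, sample K]
9. Ferryman goes to the far shore with sample P.  [the near shore: sample J, sample N, sample Q | the far shore: sample E, sample F, sample K, sample P]
10. Ferryman goes back to the near shore alone.  [the near shore: sample J, sample N, sample Q | the far shore: sample E, sample F, sample K, sample P]
11. Ferryman goes to the far shore with sample N.  [the near shore: sample J, sample Q | the far shore: sample E, sample F, sample K, sample N, sample P]
12. Ferryman goes back to the near shore alone.  [the near shore: sample J, sample Q | the far shore: sample E, sample F, sample K, sample N, sample P]
13. Ferryman goes to the far shore with sample Q.  [the near shore: sample J | the far shore: sample E, sample F, sample K, sample N, sample P, sample Q]
14. Ferryman goes back to the near shore alone.  [the near shore: sample J | the far shore: sample E, sample F, sample K, sample N, sample P, sample Q]
15. Ferryman goes to the far shore with sample J.  [the near shore: — | the far shore: sample E, sample F, sample J, sample K, sample N, sample P, sample Q]

15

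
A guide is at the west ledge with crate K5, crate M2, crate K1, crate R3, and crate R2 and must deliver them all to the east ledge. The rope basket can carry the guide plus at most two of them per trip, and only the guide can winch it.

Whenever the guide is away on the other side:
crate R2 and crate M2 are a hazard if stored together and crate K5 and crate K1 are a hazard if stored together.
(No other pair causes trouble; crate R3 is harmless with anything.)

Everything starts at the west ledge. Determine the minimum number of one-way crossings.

5

Counting alone: the guide can take at most 2 across per trip to the east ledge, so moving all 5 needs at least 3 loaded trips out, with a return between consecutive ones — at least 5 crossings.
The plan below uses exactly 5 crossings, so it is optimal:
1. Guide goes to the east ledge with crate K5 and crate M2.  [the west ledge: crate K1, crate R2, crate R3 | the east ledge: crate K5, crate M2]
2. Guide goes back to the west ledge alone.  [the west ledge: crate K1, crate R2, crate R3 | the east ledge: crate K5, crate M2]
3. Guide goes to the east ledge with crate R3.  [the west ledge: crate K1, crate R2 | the east ledge: crate K5, crate M2, crate R3]
4. Guide goes back to the west ledge alone.  [the west ledge: crate K1, crate R2 | the east ledge: crate K5, crate M2, crate R3]
5. Guide goes to the east ledge with crate K1 and crate R2.  [the west ledge: — | the east ledge: crate K1, crate K5, crate M2, crate R2, crate R3]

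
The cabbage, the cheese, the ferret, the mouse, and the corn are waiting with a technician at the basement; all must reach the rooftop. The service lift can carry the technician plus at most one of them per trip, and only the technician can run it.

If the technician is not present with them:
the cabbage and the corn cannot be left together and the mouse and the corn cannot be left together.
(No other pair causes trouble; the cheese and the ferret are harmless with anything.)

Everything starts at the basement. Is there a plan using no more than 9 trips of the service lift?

No

Counting alone: the technician can take at most 1 across per trip to the rooftop, so moving all 5 needs at least 5 loaded trips out, with a return between consecutive ones — at least 9 crossings.
The safety rule pushes this higher. Following every safe sequence of crossings, the most of the 5 that can be at the rooftop as the service lift arrives there on crossing 9 is 4 — never all 5.
So the move cannot be finished within 9 crossings. (The shortest complete plan takes 11:)
1. Technician goes to the rooftop with the corn.
2. Technician goes back to the basement alone.
3. Technician goes to the rooftop with the cabbage.
4. Technician goes back to the basement with the corn.
5. Technician goes to the rooftop with the mouse.
6. Technician goes back to the basement alone.
7. Technician goes to the rooftop with the cheese.
8. Technician goes back to the basement alone.
9. Technician goes to the rooftop with the ferret.
10. Technician goes back to the basement alone.
11. Technician goes to the rooftop with the corn.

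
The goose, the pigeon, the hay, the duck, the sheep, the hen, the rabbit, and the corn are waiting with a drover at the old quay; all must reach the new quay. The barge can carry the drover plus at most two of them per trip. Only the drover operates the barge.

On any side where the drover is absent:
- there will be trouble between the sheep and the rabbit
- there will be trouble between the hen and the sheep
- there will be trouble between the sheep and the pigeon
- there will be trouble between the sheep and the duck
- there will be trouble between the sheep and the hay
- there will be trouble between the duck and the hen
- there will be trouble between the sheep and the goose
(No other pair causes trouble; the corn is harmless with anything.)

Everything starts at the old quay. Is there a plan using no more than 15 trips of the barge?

Yes — this plan uses 13 crossings (≤ 15):
1. Drover goes to the new quay with the duck and the sheep.  [the old quay: the corn, the goose, the hay, the hen, the pigeon, the rabbit | the new quay: the duck, the sheep]
2. Drover goes back to the old quay with the duck.  [the old quay: the corn, the duck, the goose, the hay, the hen, the pigeon, the rabbit | the new quay: the sheep]
3. Drover goes to the new quay with the duck and the goose.  [the old quay: the corn, the hay, the hen, the pigeon, the rabbit | the new quay: the duck, the goose, the sheep]
4. Drover goes back to the old quay with the sheep.  [the old quay: the corn, the hay, the hen, the pigeon, the rabbit, the sheep | the new quay: the duck, the goose]
5. Drover goes to the new quay with the pigeon and the sheep.  [the old quay: the corn, the hay, the hen, the rabbit | the new quay: the duck, the goose, the pigeon, the sheep]
6. Drover goes back to the old quay with the sheep.  [the old quay: the corn, the hay, the hen, the rabbit, the sheep | the new quay: the duck, the goose, the pigeon]
7. Drover goes to the new quay with the hay and the sheep.  [the old quay: the corn, the hen, the rabbit | the new quay: the duck, the goose, the hay, the pigeon, the sheep]
8. Drover goes back to the old quay with the sheep.  [the old quay: the corn, the hen, the rabbit, the sheep | the new quay: the duck, the goose, the hay, the pigeon]
9. Drover goes to the new quay with the rabbit and the sheep.  [the old quay: the corn, the hen | the new quay: the duck, the goose, the hay, the pigeon, the rabbit, the sheep]
10. Drover goes back to the old quay with the sheep.  [the old quay: the corn, the hen, the sheep | the new quay: the duck, the goose, the hay, the pigeon, the rabbit]
11. Drover goes to the new quay with the corn and the sheep.  [the old quay: the hen | the new quay: the corn, the duck, the goose, the hay, the pigeon, the rabbit, the sheep]
12. Drover goes back to the old quay with the sheep.  [the old quay: the hen, the sheep | the new quay: the corn, the duck, the goose, the hay, the pigeon, the rabbit]
13. Drover goes to the new quay with the hen and the sheep.  [the old quay: — | the new quay: the corn, the duck, the goose, the hay, the hen, the pigeon, the rabbit, the sheep]

Yes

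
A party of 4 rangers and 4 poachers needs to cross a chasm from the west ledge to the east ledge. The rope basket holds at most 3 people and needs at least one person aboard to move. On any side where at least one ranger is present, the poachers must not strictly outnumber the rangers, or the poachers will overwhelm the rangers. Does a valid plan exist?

Yes

1. 2 poachers → the east ledge.  (the west ledge: 4R 2P; the east ledge: 0R 2P)
2. 1 poacher ← the west ledge.  (the west ledge: 4R 3P; the east ledge: 0R 1P)
3. 3 poachers → the east ledge.  (the west ledge: 4R 0P; the east ledge: 0R 4P)
4. 1 poacher ← the west ledge.  (the west ledge: 4R 1P; the east ledge: 0R 3P)
5. 3 rangers → the east ledge.  (the west ledge: 1R 1P; the east ledge: 3R 3P)
6. 1 ranger and 1 poacher ← the west ledge.  (the west ledge: 2R 2P; the east ledge: 2R 2P)
7. 2 rangers → the east ledge.  (the west ledge: 0R 2P; the east ledge: 4R 2P)
8. 1 poacher ← the west ledge.  (the west ledge: 0R 3P; the east ledge: 4R 1P)
9. 3 poachers → the east ledge.  (the west ledge: 0R 0P; the east ledge: 4R 4P)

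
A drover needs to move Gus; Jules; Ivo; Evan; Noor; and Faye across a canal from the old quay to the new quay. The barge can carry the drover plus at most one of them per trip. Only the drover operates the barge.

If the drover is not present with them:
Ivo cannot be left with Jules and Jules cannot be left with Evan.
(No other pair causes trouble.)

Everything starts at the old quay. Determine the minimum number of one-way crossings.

13

Counting alone: the drover can take at most 1 across per trip to the new quay, so moving all 6 needs at least 6 loaded trips out, with a return between consecutive ones — at least 11 crossings.
The safety rule pushes this higher. Following every safe sequence of crossings, the most of the 6 that can be at the new quay as the barge arrives there on crossing 11 is 5 — never all 6.
So no plan with fewer than 13 crossings exists, and this one achieves 13:
1. Drover goes to the new quay with Jules.  [the old quay: Evan, Faye, Gus, Ivo, Noor | the new quay: Jules]
2. Drover goes back to the old quay alone.  [the old quay: Evan, Faye, Gus, Ivo, Noor | the new quay: Jules]
3. Drover goes to the new quay with Gus.  [the old quay: Evan, Faye, Ivo, Noor | the new quay: Gus, Jules]
4. Drover goes back to the old quay alone.  [the old quay: Evan, Faye, Ivo, Noor | the new quay: Gus, Jules]
5. Drover goes to the new quay with Ivo.  [the old quay: Evan, Faye, Noor | the new quay: Gus, Ivo, Jules]
6. Drover goes back to the old quay with Jules.  [the old quay: Evan, Faye, Jules, Noor | the new quay: Gus, Ivo]
7. Drover goes to the new quay with Evan.  [the old quay: Faye, Jules, Noor | the new quay: Evan, Gus, Ivo]
8. Drover goes back to the old quay alone.  [the old quay: Faye, Jules, Noor | the new quay: Evan, Gus, Ivo]
9. Drover goes to the new quay with Noor.  [the old quay: Faye, Jules | the new quay: Evan, Gus, Ivo, Noor]
10. Drover goes back to the old quay alone.  [the old quay: Faye, Jules | the new quay: Evan, Gus, Ivo, Noor]
11. Drover goes to the new quay with Faye.  [the old quay: Jules | the new quay: Evan, Faye, Gus, Ivo, Noor]
12. Drover goes back to the old quay alone.  [the old quay: Jules | the new quay: Evan, Faye, Gus, Ivo, Noor]
13. Drover goes to the new quay with Jules.  [the old quay: — | the new quay: Evan, Faye, Gus, Ivo, Jules, Noor]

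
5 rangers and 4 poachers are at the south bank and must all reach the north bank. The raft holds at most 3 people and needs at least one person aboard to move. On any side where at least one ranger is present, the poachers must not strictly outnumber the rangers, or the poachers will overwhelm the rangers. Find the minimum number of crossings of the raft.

Counting alone: each trip to the north bank takes at most 3 across and each return brings at least 1 back, so after t trips out (and t−1 returns) at most 3t − (t−1) of the 9 are across; that first reaches 9 at t = 4, so at least 7 crossings are needed.
The plan below uses exactly 7 crossings, so it is optimal:
1. 3 poachers → the north bank.  (the south bank: 5R 1P; the north bank: 0R 3P)
2. 1 poacher ← the south bank.  (the south bank: 5R 2P; the north bank: 0R 2P)
3. 3 rangers → the north bank.  (the south bank: 2R 2P; the north bank: 3R 2P)
4. 1 ranger ← the south bank.  (the south bank: 3R 2P; the north bank: 2R 2P)
5. 2 rangers and 1 poacher → the north bank.  (the south bank: 1R 1P; the north bank: 4R 3P)
6. 1 ranger ← the south bank.  (the south bank: 2R 1P; the north bank: 3R 3P)
7. 2 rangers and 1 poacher → the north bank.  (the south bank: 0R 0P; the north bank: 5R 4P)

7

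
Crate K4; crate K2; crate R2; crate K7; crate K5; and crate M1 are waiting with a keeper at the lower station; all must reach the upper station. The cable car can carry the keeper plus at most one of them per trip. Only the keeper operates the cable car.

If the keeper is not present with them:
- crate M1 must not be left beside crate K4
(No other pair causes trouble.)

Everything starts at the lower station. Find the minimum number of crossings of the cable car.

Counting alone: the keeper can take at most 1 across per trip to the upper station, so moving all 6 needs at least 6 loaded trips out, with a return between consecutive ones — at least 11 crossings.
The plan below uses exactly 11 crossings, so it is optimal:
1. Keeper goes to the upper station with crate K4.  [the lower station: crate K2, crate K5, crate K7, crate M1, crate R2 | the upper station: crate K4]
2. Keeper goes back to the lower station alone.  [the lower station: crate K2, crate K5, crate K7, crate M1, crate R2 | the upper station: crate K4]
3. Keeper goes to the upper station with crate K2.  [the lower station: crate K5, crate K7, crate M1, crate R2 | the upper station: crate K2, crate K4]
4. Keeper goes back to the lower station alone.  [the lower station: crate K5, crate K7, crate M1, crate R2 | the upper station: crate K2, crate K4]
5. Keeper goes to the upper station with crate R2.  [the lower station: crate K5, crate K7, crate M1 | the upper station: crate K2, crate K4, crate R2]
6. Keeper goes back to the lower station alone.  [the lower station: crate K5, crate K7, crate M1 | the upper station: crate K2, crate K4, crate R2]
7. Keeper goes to the upper station with crate K7.  [the lower station: crate K5, crate M1 | the upper station: crate K2, crate K4, crate K7, crate R2]
8. Keeper goes back to the lower station alone.  [the lower station: crate K5, crate M1 | the upper station: crate K2, crate K4, crate K7, crate R2]
9. Keeper goes to the upper station with crate K5.  [the lower station: crate M1 | the upper station: crate K2, crate K4, crate K5, crate K7, crate R2]
10. Keeper goes back to the lower station alone.  [the lower station: crate M1 | the upper station: crate K2, crate K4, crate K5, crate K7, crate R2]
11. Keeper goes to the upper station with crate M1.  [the lower station: — | the upper station: crate K2, crate K4, crate K5, crate K7, crate M1, crate R2]

11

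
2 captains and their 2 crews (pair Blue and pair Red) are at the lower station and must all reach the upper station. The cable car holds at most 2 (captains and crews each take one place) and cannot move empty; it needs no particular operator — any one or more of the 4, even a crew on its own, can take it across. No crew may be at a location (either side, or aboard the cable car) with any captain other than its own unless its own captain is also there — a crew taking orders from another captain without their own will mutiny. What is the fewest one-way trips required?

5

Counting alone: each trip to the upper station takes at most 2 across and each return brings at least 1 back, so after t trips out (and t−1 returns) at most 2t − (t−1) of the 4 are across; that first reaches 4 at t = 3, so at least 5 crossings are needed.
The plan below uses exactly 5 crossings, so it is optimal:
1. captain Blue and crew Blue cross → the upper station.
2. captain Blue crosses ← the lower station.
3. captain Blue and captain Red cross → the upper station.
4. captain Red crosses ← the lower station.
5. captain Red and crew Red cross → the upper station.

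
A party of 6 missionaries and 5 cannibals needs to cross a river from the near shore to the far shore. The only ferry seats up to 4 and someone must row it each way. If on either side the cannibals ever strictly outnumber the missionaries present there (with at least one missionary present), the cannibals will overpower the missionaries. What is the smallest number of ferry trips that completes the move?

7

Counting alone: each trip to the far shore takes at most 4 across and each return brings at least 1 back, so after t trips out (and t−1 returns) at most 4t − (t−1) of the 11 are across; that first reaches 11 at t = 4, so at least 7 crossings are needed.
The plan below uses exactly 7 crossings, so it is optimal:
1. 2 cannibals → the far shore.  (the near shore: 6M 3C; the far shore: 0M 2C)
2. 1 cannibal ← the near shore.  (the near shore: 6M 4C; the far shore: 0M 1C)
3. 4 cannibals → the far shore.  (the near shore: 6M 0C; the far shore: 0M 5C)
4. 1 cannibal ← the near shore.  (the near shore: 6M 1C; the far shore: 0M 4C)
5. 4 missionaries → the far shore.  (the near shore: 2M 1C; the far shore: 4M 4C)
6. 1 cannibal ← the near shore.  (the near shore: 2M 2C; the far shore: 4M 3C)
7. 2 missionaries and 2 cannibals → the far shore.  (the near shore: 0M 0C; the far shore: 6M 5C)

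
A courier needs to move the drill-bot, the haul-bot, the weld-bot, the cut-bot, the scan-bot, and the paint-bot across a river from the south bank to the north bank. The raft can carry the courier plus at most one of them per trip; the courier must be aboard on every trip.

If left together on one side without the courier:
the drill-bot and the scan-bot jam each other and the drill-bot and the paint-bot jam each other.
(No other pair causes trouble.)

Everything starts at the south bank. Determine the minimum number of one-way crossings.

13

Counting alone: the courier can take at most 1 across per trip to the north bank, so moving all 6 needs at least 6 loaded trips out, with a return between consecutive ones — at least 11 crossings.
The safety rule pushes this higher. Following every safe sequence of crossings, the most of the 6 that can be at the north bank as the raft arrives there on crossing 11 is 5 — never all 6.
So no plan with fewer than 13 crossings exists, and this one achieves 13:
1. Courier goes to the north bank with the drill-bot.
2. Courier goes back to the south bank alone.
3. Courier goes to the north bank with the haul-bot.
4. Courier goes back to the south bank alone.
5. Courier goes to the north bank with the weld-bot.
6. Courier goes back to the south bank alone.
7. Courier goes to the north bank with the cut-bot.
8. Courier goes back to the south bank alone.
9. Courier goes to the north bank with the scan-bot.
10. Courier goes back to the south bank with the drill-bot.
11. Courier goes to the north bank with the paint-bot.
12. Courier goes back to the south bank alone.
13. Courier goes to the north bank with the drill-bot.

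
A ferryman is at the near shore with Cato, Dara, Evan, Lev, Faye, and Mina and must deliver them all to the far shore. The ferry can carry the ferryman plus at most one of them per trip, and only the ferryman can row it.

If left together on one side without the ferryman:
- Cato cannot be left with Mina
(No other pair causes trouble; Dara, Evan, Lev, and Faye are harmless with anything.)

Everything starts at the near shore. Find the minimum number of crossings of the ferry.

Counting alone: the ferryman can take at most 1 across per trip to the far shore, so moving all 6 needs at least 6 loaded trips out, with a return between consecutive ones — at least 11 crossings.
The plan below uses exactly 11 crossings, so it is optimal:
1. Ferryman goes to the far shore with Cato.  [the near shore: Dara, Evan, Faye, Lev, Mina | the far shore: Cato]
2. Ferryman goes back to the near shore alone.  [the near shore: Dara, Evan, Faye, Lev, Mina | the far shore: Cato]
3. Ferryman goes to the far shore with Dara.  [the near shore: Evan, Faye, Lev, Mina | the far shore: Cato, Dara]
4. Ferryman goes back to the near shore alone.  [the near shore: Evan, Faye, Lev, Mina | the far shore: Cato, Dara]
5. Ferryman goes to the far shore with Evan.  [the near shore: Faye, Lev, Mina | the far shore: Cato, Dara, Evan]
6. Ferryman goes back to the near shore alone.  [the near shore: Faye, Lev, Mina | the far shore: Cato, Dara, Evan]
7. Ferryman goes to the far shore with Lev.  [the near shore: Faye, Mina | the far shore: Cato, Dara, Evan, Lev]
8. Ferryman goes back to the near shore alone.  [the near shore: Faye, Mina | the far shore: Cato, Dara, Evan, Lev]
9. Ferryman goes to the far shore with Faye.  [the near shore: Mina | the far shore: Cato, Dara, Evan, Faye, Lev]
10. Ferryman goes back to the near shore alone.  [the near shore: Mina | the far shore: Cato, Dara, Evan, Faye, Lev]
11. Ferryman goes to the far shore with Mina.  [the near shore: — | the far shore: Cato, Dara, Evan, Faye, Lev, Mina]

11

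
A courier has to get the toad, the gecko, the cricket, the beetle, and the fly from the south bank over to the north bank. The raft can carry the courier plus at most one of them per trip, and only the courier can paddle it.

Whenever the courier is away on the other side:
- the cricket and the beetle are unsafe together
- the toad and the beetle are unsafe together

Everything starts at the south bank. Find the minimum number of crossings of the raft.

Counting alone: the courier can take at most 1 across per trip to the north bank, so moving all 5 needs at least 5 loaded trips out, with a return between consecutive ones — at least 9 crossings.
The safety rule pushes this higher. Following every safe sequence of crossings, the most of the 5 that can be at the north bank as the raft arrives there on crossing 9 is 4 — never all 5.
So no plan with fewer than 11 crossings exists, and this one achieves 11:
1. Courier goes to the north bank with the beetle.  [the south bank: the cricket, the fly, the gecko, the toad | the north bank: the beetle]
2. Courier goes back to the south bank alone.  [the south bank: the cricket, the fly, the gecko, the toad | the north bank: the beetle]
3. Courier goes to the north bank with the toad.  [the south bank: the cricket, the fly, the gecko | the north bank: the beetle, the toad]
4. Courier goes back to the south bank with the beetle.  [the south bank: the beetle, the cricket, the fly, the gecko | the north bank: the toad]
5. Courier goes to the north bank with the cricket.  [the south bank: the beetle, the fly, the gecko | the north bank: the cricket, the toad]
6. Courier goes back to the south bank alone.  [the south bank: the beetle, the fly, the gecko | the north bank: the cricket, the toad]
7. Courier goes to the north bank with the gecko.  [the south bank: the beetle, the fly | the north bank: the cricket, the gecko, the toad]
8. Courier goes back to the south bank alone.  [the south bank: the beetle, the fly | the north bank: the cricket, the gecko, the toad]
9. Courier goes to the north bank with the fly.  [the south bank: the beetle | the north bank: the cricket, the fly, the gecko, the toad]
10. Courier goes back to the south bank alone.  [the south bank: the beetle | the north bank: the cricket, the fly, the gecko, the toad]
11. Courier goes to the north bank with the beetle.  [the south bank: — | the north bank: the beetle, the cricket, the fly, the gecko, the toad]

11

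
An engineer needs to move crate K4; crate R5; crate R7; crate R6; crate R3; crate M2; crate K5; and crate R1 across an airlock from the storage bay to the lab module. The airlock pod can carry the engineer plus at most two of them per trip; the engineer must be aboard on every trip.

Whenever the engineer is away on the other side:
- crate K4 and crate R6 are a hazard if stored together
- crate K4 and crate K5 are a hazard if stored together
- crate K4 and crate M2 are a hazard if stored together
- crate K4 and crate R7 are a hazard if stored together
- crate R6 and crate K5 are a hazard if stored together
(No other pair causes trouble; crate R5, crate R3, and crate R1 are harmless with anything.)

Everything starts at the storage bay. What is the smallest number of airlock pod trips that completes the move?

13

Counting alone: the engineer can take at most 2 across per trip to the lab module, so moving all 8 needs at least 4 loaded trips out, with a return between consecutive ones — at least 7 crossings.
The safety rule pushes this higher. Following every safe sequence of crossings, the most of the 8 that can be at the lab module as the airlock pod arrives there on crossings 7, 9, 11 is 5, 6, 7 respectively — never all 8.
So no plan with fewer than 13 crossings exists, and this one achieves 13:
1. Engineer goes to the lab module with crate K4 and crate R6.
2. Engineer goes back to the storage bay with crate K4.
3. Engineer goes to the lab module with crate K4 and crate R5.
4. Engineer goes back to the storage bay with crate K4.
5. Engineer goes to the lab module with crate K4 and crate R7.
6. Engineer goes back to the storage bay with crate K4.
7. Engineer goes to the lab module with crate K4 and crate R3.
8. Engineer goes back to the storage bay with crate K4.
9. Engineer goes to the lab module with crate K4 and crate M2.
10. Engineer goes back to the storage bay with crate K4.
11. Engineer goes to the lab module with crate K4 and crate R1.
12. Engineer goes back to the storage bay with crate K4.
13. Engineer goes to the lab module with crate K4 and crate K5.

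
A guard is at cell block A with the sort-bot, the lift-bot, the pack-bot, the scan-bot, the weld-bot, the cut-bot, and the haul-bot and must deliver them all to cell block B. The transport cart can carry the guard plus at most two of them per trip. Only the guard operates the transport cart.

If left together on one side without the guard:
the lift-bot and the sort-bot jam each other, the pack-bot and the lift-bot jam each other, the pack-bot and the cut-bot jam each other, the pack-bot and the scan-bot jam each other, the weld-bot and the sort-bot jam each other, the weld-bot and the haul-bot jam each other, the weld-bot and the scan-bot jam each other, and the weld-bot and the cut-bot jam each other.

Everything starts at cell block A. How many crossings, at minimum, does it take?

impossible

Whatever the first load, the items left behind include a forbidden pair without the guard. No opening move is safe, so no plan exists.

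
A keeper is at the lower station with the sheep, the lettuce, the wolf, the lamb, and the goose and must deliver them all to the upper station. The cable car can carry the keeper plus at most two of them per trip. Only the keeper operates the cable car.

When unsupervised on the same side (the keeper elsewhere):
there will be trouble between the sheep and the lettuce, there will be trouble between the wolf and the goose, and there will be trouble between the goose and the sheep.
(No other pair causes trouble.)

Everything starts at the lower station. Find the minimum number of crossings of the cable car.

Counting alone: the keeper can take at most 2 across per trip to the upper station, so moving all 5 needs at least 3 loaded trips out, with a return between consecutive ones — at least 5 crossings.
The plan below uses exactly 5 crossings, so it is optimal:
1. Keeper goes to the upper station with the sheep and the wolf.  [the lower station: the goose, the lamb, the lettuce | the upper station: the sheep, the wolf]
2. Keeper goes back to the lower station alone.  [the lower station: the goose, the lamb, the lettuce | the upper station: the sheep, the wolf]
3. Keeper goes to the upper station with the lamb.  [the lower station: the goose, the lettuce | the upper station: the lamb, the sheep, the wolf]
4. Keeper goes back to the lower station alone.  [the lower station: the goose, the lettuce | the upper station: the lamb, the sheep, the wolf]
5. Keeper goes to the upper station with the goose and the lettuce.  [the lower station: — | the upper station: the goose, the lamb, the lettuce, the sheep, the wolf]

5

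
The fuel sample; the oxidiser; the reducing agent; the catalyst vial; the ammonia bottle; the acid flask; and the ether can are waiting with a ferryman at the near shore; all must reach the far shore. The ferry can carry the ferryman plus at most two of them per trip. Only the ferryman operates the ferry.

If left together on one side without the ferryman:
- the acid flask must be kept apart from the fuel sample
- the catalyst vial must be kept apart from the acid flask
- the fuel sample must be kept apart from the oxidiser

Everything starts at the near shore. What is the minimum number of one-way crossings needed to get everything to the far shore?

7

Counting alone: the ferryman can take at most 2 across per trip to the far shore, so moving all 7 needs at least 4 loaded trips out, with a return between consecutive ones — at least 7 crossings.
The plan below uses exactly 7 crossings, so it is optimal:
1. Ferryman goes to the far shore with the catalyst vial and the fuel sample.  [the near shore: the acid flask, the ammonia bottle, the ether can, the oxidiser, the reducing agent | the far shore: the catalyst vial, the fuel sample]
2. Ferryman goes back to the near shore alone.  [the near shore: the acid flask, the ammonia bottle, the ether can, the oxidiser, the reducing agent | the far shore: the catalyst vial, the fuel sample]
3. Ferryman goes to the far shore with the reducing agent.  [the near shore: the acid flask, the ammonia bottle, the ether can, the oxidiser | the far shore: the catalyst vial, the fuel sample, the reducing agent]
4. Ferryman goes back to the near shore alone.  [the near shore: the acid flask, the ammonia bottle, the ether can, the oxidiser | the far shore: the catalyst vial, the fuel sample, the reducing agent]
5. Ferryman goes to the far shore with the ammonia bottle and the ether can.  [the near shore: the acid flask, the oxidiser | the far shore: the ammonia bottle, the catalyst vial, the ether can, the fuel sample, the reducing agent]
6. Ferryman goes back to the near shore alone.  [the near shore: the acid flask, the oxidiser | the far shore: the ammonia bottle, the catalyst vial, the ether can, the fuel sample, the reducing agent]
7. Ferryman goes to the far shore with the acid flask and the oxidiser.  [the near shore: — | the far shore: the acid flask, the ammonia bottle, the catalyst vial, the ether can, the fuel sample, the oxidiser, the reducing agent]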